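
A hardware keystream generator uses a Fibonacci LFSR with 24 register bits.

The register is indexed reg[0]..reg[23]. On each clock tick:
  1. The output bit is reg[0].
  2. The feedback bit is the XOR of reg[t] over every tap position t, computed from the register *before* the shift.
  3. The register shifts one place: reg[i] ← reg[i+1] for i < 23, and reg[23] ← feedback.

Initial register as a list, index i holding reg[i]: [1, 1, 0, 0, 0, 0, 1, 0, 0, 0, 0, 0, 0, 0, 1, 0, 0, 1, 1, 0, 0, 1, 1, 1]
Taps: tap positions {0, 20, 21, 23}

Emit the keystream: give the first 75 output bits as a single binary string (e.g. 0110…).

110000100000001001100111100011011011010100011001110011110011111000101011111

tick  register→output (feedback)
  0  110000100000001001100111→1 (1)
  1  100001000000010011001111→1 (0)
  2  000010000000100110011110→0 (0)
  3  000100000001001100111100→0 (0)
  4  001000000010011001111000→0 (1)
  5  010000000100110011110001→0 (1)
  6  100000001001100111100011→1 (0)
  7  000000010011001111000110→0 (1)
  8  000000100110011110001101→0 (1)
  9  000001001100111100011011→0 (0)
 10  000010011001111000110110→0 (1)
 11  000100110011110001101101→0 (1)
 12  001001100111100011011011→0 (0)
 13  010011001111000110110110→0 (1)
 14  100110011110001101101101→1 (0)
 15  001100111100011011011010→0 (1)
 16  011001111000110110110101→0 (0)
 17  110011110001101101101010→1 (0)
 18  100111100011011011010100→1 (0)
 19  001111000110110110101000→0 (1)
 20  011110001101101101010001→0 (1)
 21  111100011011011010100011→1 (0)
 22  111000110110110101000110→1 (0)
 23  110001101101101010001100→1 (1)
 24  100011011011010100011001→1 (1)
 25  000110110110101000110011→0 (1)
 26  001101101101010001100111→0 (0)
 27  011011011010100011001110→0 (0)
 28  110110110101000110011100→1 (1)
 29  101101101010001100111001→1 (1)
 30  011011010100011001110011→0 (1)
 31  110110101000110011100111→1 (1)
 32  101101010001100111001111→1 (0)
 33  011010100011001110011110→0 (0)
 34  110101000110011100111100→1 (1)
 35  101010001100111001111001→1 (1)
 36  010100011001110011110011→0 (1)
 37  101000110011100111100111→1 (1)
 38  010001100111001111001111→0 (1)
 39  100011001110011110011111→1 (0)
 40  000110011100111100111110→0 (0)
 41  001100111001111001111100→0 (0)
 42  011001110011110011111000→0 (1)
 43  110011100111100111110001→1 (0)
 44  100111001111001111100010→1 (1)
 45  001110011110011111000101→0 (0)
 46  011100111100111110001010→0 (1)
 47  111001111001111100010101→1 (1)
 48  110011110011111000101011→1 (1)
 49  100111100111110001010111→1 (1)
 50  001111001111100010101111→0 (1)
 51  011110011111000101011111→0 (1)
 52  111100111110001010111111→1 (0)
 53  111001111100010101111110→1 (1)
 54  110011111000101011111101→1 (0)
 55  100111110001010111111010→1 (0)
 56  001111100010101111110100→0 (1)
 57  011111000101011111101001→0 (0)
 58  111110001010111111010010→1 (1)
 59  111100010101111110100101→1 (1)
 60  111000101011111101001011→1 (1)
 61  110001010111111010010111→1 (1)
 62  100010101111110100101111→1 (0)
 63  000101011111101001011110→0 (0)
 64  001010111111010010111100→0 (0)
 65  010101111110100101111000→0 (1)
 66  101011111101001011110001→1 (0)
 67  010111111010010111100010→0 (0)
 68  101111110100101111000100→1 (0)
 69  011111101001011110001000→0 (1)
 70  111111010010111100010001→1 (0)
 71  111110100101111000100010→1 (1)
 72  111101001011110001000101→1 (1)
 73  111010010111100010001011→1 (1)
 74  110100101111000100010111→1 (1)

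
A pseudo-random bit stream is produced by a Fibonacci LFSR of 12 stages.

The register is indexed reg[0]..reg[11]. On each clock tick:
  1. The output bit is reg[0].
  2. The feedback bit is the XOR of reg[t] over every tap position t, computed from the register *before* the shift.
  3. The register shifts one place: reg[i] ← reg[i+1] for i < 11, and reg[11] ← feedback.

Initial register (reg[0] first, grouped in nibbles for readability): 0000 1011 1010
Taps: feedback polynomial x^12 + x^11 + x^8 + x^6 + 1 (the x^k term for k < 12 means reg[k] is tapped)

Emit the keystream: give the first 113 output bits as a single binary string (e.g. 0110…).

step | reg (before) | out | fb
   0 | 000010111010 | 0 | 0
   1 | 000101110100 | 0 | 1
   2 | 001011101001 | 0 | 1
   3 | 010111010011 | 0 | 1
   4 | 101110100111 | 1 | 1
   5 | 011101001111 | 0 | 0
   6 | 111010011110 | 1 | 0
   7 | 110100111100 | 1 | 1
   8 | 101001111001 | 1 | 0
   9 | 010011110010 | 0 | 1
  10 | 100111100101 | 1 | 1
  11 | 001111001011 | 0 | 0
  12 | 011110010110 | 0 | 0
  13 | 111100101100 | 1 | 1
  14 | 111001011001 | 1 | 1
  15 | 110010110011 | 1 | 1
  16 | 100101100111 | 1 | 1
  17 | 001011001111 | 0 | 0
  18 | 010110011110 | 0 | 1
  19 | 101100111101 | 1 | 0
  20 | 011001111010 | 0 | 0
  21 | 110011110100 | 1 | 0
  22 | 100111101000 | 1 | 1
  23 | 001111010001 | 0 | 1
  24 | 011110100011 | 0 | 0
  25 | 111101000110 | 1 | 1
  26 | 111010001101 | 1 | 1
  27 | 110100011011 | 1 | 1
  28 | 101000110111 | 1 | 1
  29 | 010001101111 | 0 | 1
  30 | 100011011111 | 1 | 1
  31 | 000110111111 | 0 | 1
  32 | 001101111111 | 0 | 1
  33 | 011011111111 | 0 | 1
  34 | 110111111111 | 1 | 0
  35 | 101111111110 | 1 | 1
  36 | 011111111101 | 0 | 1
  37 | 111111111011 | 1 | 0
  38 | 111111110110 | 1 | 0
  39 | 111111101100 | 1 | 1
  40 | 111111011001 | 1 | 1
  41 | 111110110011 | 1 | 1
  42 | 111101100111 | 1 | 1
  43 | 111011001111 | 1 | 1
  44 | 110110011111 | 1 | 1
  45 | 101100111111 | 1 | 0
  46 | 011001111110 | 0 | 0
  47 | 110011111100 | 1 | 1
  48 | 100111111001 | 1 | 0
  49 | 001111110010 | 0 | 1
  50 | 011111100101 | 0 | 0
  51 | 111111001010 | 1 | 0
  52 | 111110010100 | 1 | 1
  53 | 111100101001 | 1 | 0
  54 | 111001010010 | 1 | 1
  55 | 110010100101 | 1 | 1
  56 | 100101001011 | 1 | 1
  57 | 001010010111 | 0 | 1
  58 | 010100101111 | 0 | 1
  59 | 101001011111 | 1 | 1
  60 | 010010111111 | 0 | 1
  61 | 100101111111 | 1 | 0
  62 | 001011111110 | 0 | 0
  63 | 010111111100 | 0 | 0
  64 | 101111111000 | 1 | 1
  65 | 011111110001 | 0 | 0
  66 | 111111100010 | 1 | 0
  67 | 111111000100 | 1 | 1
  68 | 111110001001 | 1 | 1
  69 | 111100010011 | 1 | 0
  70 | 111000100110 | 1 | 0
  71 | 110001001100 | 1 | 0
  72 | 100010011000 | 1 | 0
  73 | 000100110000 | 0 | 1
  74 | 001001100001 | 0 | 0
  75 | 010011000010 | 0 | 0
  76 | 100110000100 | 1 | 1
  77 | 001100001001 | 0 | 0
  78 | 011000010010 | 0 | 0
  79 | 110000100100 | 1 | 0
  80 | 100001001000 | 1 | 0
  81 | 000010010000 | 0 | 0
  82 | 000100100000 | 0 | 1
  83 | 001001000001 | 0 | 1
  84 | 010010000011 | 0 | 1
  85 | 100100000111 | 1 | 0
  86 | 001000001110 | 0 | 1
  87 | 010000011101 | 0 | 0
  88 | 100000111010 | 1 | 1
  89 | 000001110101 | 0 | 0
  90 | 000011101010 | 0 | 0
  91 | 000111010100 | 0 | 0
  92 | 001110101000 | 0 | 0
  93 | 011101010000 | 0 | 0
  94 | 111010100000 | 1 | 0
  95 | 110101000000 | 1 | 1
  96 | 101010000001 | 1 | 0
  97 | 010100000010 | 0 | 0
  98 | 101000000100 | 1 | 1
  99 | 010000001001 | 0 | 0
 100 | 100000010010 | 1 | 1
 101 | 000000100101 | 0 | 0
 102 | 000001001010 | 0 | 1
 103 | 000010010101 | 0 | 1
 104 | 000100101011 | 0 | 1
 105 | 001001010111 | 0 | 1
 106 | 010010101111 | 0 | 1
 107 | 100101011111 | 1 | 1
 108 | 001010111111 | 0 | 1
 109 | 010101111111 | 0 | 1
 110 | 101011111111 | 1 | 0
 111 | 010111111110 | 0 | 0
 112 | 101111111100 | 1 | 1

00001011101001111001011001111010001101111111110110011111100101001011111110001001100001001000001110101000000100101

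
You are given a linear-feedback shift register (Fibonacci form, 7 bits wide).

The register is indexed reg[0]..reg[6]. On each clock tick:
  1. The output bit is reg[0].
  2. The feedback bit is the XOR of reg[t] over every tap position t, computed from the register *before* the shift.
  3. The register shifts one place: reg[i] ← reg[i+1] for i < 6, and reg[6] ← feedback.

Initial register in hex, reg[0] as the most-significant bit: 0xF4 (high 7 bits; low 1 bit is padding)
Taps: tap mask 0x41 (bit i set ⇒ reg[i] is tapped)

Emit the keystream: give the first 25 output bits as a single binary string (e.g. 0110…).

1111010101001100111011101

k : reg_k → out_k, fb_k
0: 1111010 → 1, fb=1
1: 1110101 → 1, fb=0
2: 1101010 → 1, fb=1
3: 1010101 → 1, fb=0
4: 0101010 → 0, fb=0
5: 1010100 → 1, fb=1
6: 0101001 → 0, fb=1
7: 1010011 → 1, fb=0
8: 0100110 → 0, fb=0
9: 1001100 → 1, fb=1
10: 0011001 → 0, fb=1
11: 0110011 → 0, fb=1
12: 1100111 → 1, fb=0
13: 1001110 → 1, fb=1
14: 0011101 → 0, fb=1
15: 0111011 → 0, fb=1
16: 1110111 → 1, fb=0
17: 1101110 → 1, fb=1
18: 1011101 → 1, fb=0
19: 0111010 → 0, fb=0
20: 1110100 → 1, fb=1
21: 1101001 → 1, fb=0
22: 1010010 → 1, fb=1
23: 0100101 → 0, fb=1
24: 1001011 → 1, fb=0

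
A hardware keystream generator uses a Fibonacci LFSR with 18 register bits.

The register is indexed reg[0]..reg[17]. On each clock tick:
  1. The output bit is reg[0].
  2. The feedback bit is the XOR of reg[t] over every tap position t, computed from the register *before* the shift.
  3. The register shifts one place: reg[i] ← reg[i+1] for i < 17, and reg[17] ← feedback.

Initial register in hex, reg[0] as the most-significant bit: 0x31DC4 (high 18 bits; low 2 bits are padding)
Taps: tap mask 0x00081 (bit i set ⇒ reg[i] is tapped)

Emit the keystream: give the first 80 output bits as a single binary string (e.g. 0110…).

step | reg (before) | out | fb
   0 | 001100011101110001 | 0 | 1
   1 | 011000111011100011 | 0 | 1
   2 | 110001110111000111 | 1 | 0
   3 | 100011101110001110 | 1 | 1
   4 | 000111011100011101 | 0 | 1
   5 | 001110111000111011 | 0 | 1
   6 | 011101110001110111 | 0 | 1
   7 | 111011100011101111 | 1 | 1
   8 | 110111000111011111 | 1 | 1
   9 | 101110001110111111 | 1 | 1
  10 | 011100011101111111 | 0 | 1
  11 | 111000111011111111 | 1 | 0
  12 | 110001110111111110 | 1 | 0
  13 | 100011101111111100 | 1 | 1
  14 | 000111011111111001 | 0 | 1
  15 | 001110111111110011 | 0 | 1
  16 | 011101111111100111 | 0 | 1
  17 | 111011111111001111 | 1 | 0
  18 | 110111111110011110 | 1 | 0
  19 | 101111111100111100 | 1 | 0
  20 | 011111111001111000 | 0 | 1
  21 | 111111110011110001 | 1 | 0
  22 | 111111100111100010 | 1 | 1
  23 | 111111001111000101 | 1 | 1
  24 | 111110011110001011 | 1 | 0
  25 | 111100111100010110 | 1 | 0
  26 | 111001111000101100 | 1 | 0
  27 | 110011110001011000 | 1 | 0
  28 | 100111100010110000 | 1 | 1
  29 | 001111000101100001 | 0 | 0
  30 | 011110001011000010 | 0 | 0
  31 | 111100010110000100 | 1 | 0
  32 | 111000101100001000 | 1 | 1
  33 | 110001011000010001 | 1 | 0
  34 | 100010110000100010 | 1 | 0
  35 | 000101100001000100 | 0 | 0
  36 | 001011000010001000 | 0 | 0
  37 | 010110000100010000 | 0 | 0
  38 | 101100001000100000 | 1 | 1
  39 | 011000010001000001 | 0 | 1
  40 | 110000100010000011 | 1 | 1
  41 | 100001000100000111 | 1 | 1
  42 | 000010001000001111 | 0 | 0
  43 | 000100010000011110 | 0 | 1
  44 | 001000100000111101 | 0 | 0
  45 | 010001000001111010 | 0 | 0
  46 | 100010000011110100 | 1 | 1
  47 | 000100000111101001 | 0 | 0
  48 | 001000001111010010 | 0 | 0
  49 | 010000011110100100 | 0 | 1
  50 | 100000111101001001 | 1 | 0
  51 | 000001111010010010 | 0 | 1
  52 | 000011110100100101 | 0 | 1
  53 | 000111101001001011 | 0 | 0
  54 | 001111010010010110 | 0 | 1
  55 | 011110100100101101 | 0 | 0
  56 | 111101001001011010 | 1 | 1
  57 | 111010010010110101 | 1 | 0
  58 | 110100100101101010 | 1 | 1
  59 | 101001001011010101 | 1 | 1
  60 | 010010010110101011 | 0 | 1
  61 | 100100101101010111 | 1 | 1
  62 | 001001011010101111 | 0 | 1
  63 | 010010110101011111 | 0 | 1
  64 | 100101101010111111 | 1 | 1
  65 | 001011010101111111 | 0 | 1
  66 | 010110101011111111 | 0 | 0
  67 | 101101010111111110 | 1 | 0
  68 | 011010101111111100 | 0 | 0
  69 | 110101011111111000 | 1 | 0
  70 | 101010111111110000 | 1 | 0
  71 | 010101111111100000 | 0 | 1
  72 | 101011111111000001 | 1 | 0
  73 | 010111111110000010 | 0 | 1
  74 | 101111111100000101 | 1 | 0
  75 | 011111111000001010 | 0 | 1
  76 | 111111110000010101 | 1 | 0
  77 | 111111100000101010 | 1 | 1
  78 | 111111000001010101 | 1 | 1
  79 | 111110000010101011 | 1 | 1

00110001110111000111011111111001111000101100001000100000111101001001011010101111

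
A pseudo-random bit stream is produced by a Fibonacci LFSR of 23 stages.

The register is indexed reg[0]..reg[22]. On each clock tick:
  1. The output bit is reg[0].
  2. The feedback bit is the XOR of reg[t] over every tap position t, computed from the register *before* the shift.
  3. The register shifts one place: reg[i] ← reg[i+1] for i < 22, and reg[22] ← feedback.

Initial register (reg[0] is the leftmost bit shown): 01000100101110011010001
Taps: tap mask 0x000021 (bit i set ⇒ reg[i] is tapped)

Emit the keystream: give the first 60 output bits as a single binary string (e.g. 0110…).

010001001011100110100011101001110001101110101110100010001101

step | reg (before) | out | fb
   0 | 01000100101110011010001 | 0 | 1
   1 | 10001001011100110100011 | 1 | 1
   2 | 00010010111001101000111 | 0 | 0
   3 | 00100101110011010001110 | 0 | 1
   4 | 01001011100110100011101 | 0 | 0
   5 | 10010111001101000111010 | 1 | 0
   6 | 00101110011010001110100 | 0 | 1
   7 | 01011100110100011101001 | 0 | 1
   8 | 10111001101000111010011 | 1 | 1
   9 | 01110011010001110100111 | 0 | 0
  10 | 11100110100011101001110 | 1 | 0
  11 | 11001101000111010011100 | 1 | 0
  12 | 10011010001110100111000 | 1 | 1
  13 | 00110100011101001110001 | 0 | 1
  14 | 01101000111010011100011 | 0 | 0
  15 | 11010001110100111000110 | 1 | 1
  16 | 10100011101001110001101 | 1 | 1
  17 | 01000111010011100011011 | 0 | 1
  18 | 10001110100111000110111 | 1 | 0
  19 | 00011101001110001101110 | 0 | 1
  20 | 00111010011100011011101 | 0 | 0
  21 | 01110100111000110111010 | 0 | 1
  22 | 11101001110001101110101 | 1 | 1
  23 | 11010011100011011101011 | 1 | 1
  24 | 10100111000110111010111 | 1 | 0
  25 | 01001110001101110101110 | 0 | 1
  26 | 10011100011011101011101 | 1 | 0
  27 | 00111000110111010111010 | 0 | 0
  28 | 01110001101110101110100 | 0 | 0
  29 | 11100011011101011101000 | 1 | 1
  30 | 11000110111010111010001 | 1 | 0
  31 | 10001101110101110100010 | 1 | 0
  32 | 00011011101011101000100 | 0 | 0
  33 | 00110111010111010001000 | 0 | 1
  34 | 01101110101110100010001 | 0 | 1
  35 | 11011101011101000100011 | 1 | 0
  36 | 10111010111010001000110 | 1 | 1
  37 | 01110101110100010001101 | 0 | 1
  38 | 11101011101000100011011 | 1 | 1
  39 | 11010111010001000110111 | 1 | 0
  40 | 10101110100010001101110 | 1 | 0
  41 | 01011101000100011011100 | 0 | 1
  42 | 10111010001000110111001 | 1 | 1
  43 | 01110100010001101110011 | 0 | 1
  44 | 11101000100011011100111 | 1 | 1
  45 | 11010001000110111001111 | 1 | 1
  46 | 10100010001101110011111 | 1 | 1
  47 | 01000100011011100111111 | 0 | 1
  48 | 10001000110111001111111 | 1 | 1
  49 | 00010001101110011111111 | 0 | 0
  50 | 00100011011100111111110 | 0 | 0
  51 | 01000110111001111111100 | 0 | 1
  52 | 10001101110011111111001 | 1 | 0
  53 | 00011011100111111110010 | 0 | 0
  54 | 00110111001111111100100 | 0 | 1
  55 | 01101110011111111001001 | 0 | 1
  56 | 11011100111111110010011 | 1 | 0
  57 | 10111001111111100100110 | 1 | 1
  58 | 01110011111111001001101 | 0 | 0
  59 | 11100111111110010011010 | 1 | 0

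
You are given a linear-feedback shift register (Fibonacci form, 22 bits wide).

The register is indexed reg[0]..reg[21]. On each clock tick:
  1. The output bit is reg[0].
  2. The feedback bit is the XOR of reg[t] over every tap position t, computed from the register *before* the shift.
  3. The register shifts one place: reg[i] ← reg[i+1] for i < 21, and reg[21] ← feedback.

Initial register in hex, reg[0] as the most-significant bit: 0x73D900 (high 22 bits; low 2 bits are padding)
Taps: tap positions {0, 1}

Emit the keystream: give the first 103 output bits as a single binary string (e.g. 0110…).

0111001111011001000000100101000110101100000110111100101111010000101100010111000111000111010011100100100

tick  register→output (feedback)
  0  0111001111011001000000→0 (1)
  1  1110011110110010000001→1 (0)
  2  1100111101100100000010→1 (0)
  3  1001111011001000000100→1 (1)
  4  0011110110010000001001→0 (0)
  5  0111101100100000010010→0 (1)
  6  1111011001000000100101→1 (0)
  7  1110110010000001001010→1 (0)
  8  1101100100000010010100→1 (0)
  9  1011001000000100101000→1 (1)
 10  0110010000001001010001→0 (1)
 11  1100100000010010100011→1 (0)
 12  1001000000100101000110→1 (1)
 13  0010000001001010001101→0 (0)
 14  0100000010010100011010→0 (1)
 15  1000000100101000110101→1 (1)
 16  0000001001010001101011→0 (0)
 17  0000010010100011010110→0 (0)
 18  0000100101000110101100→0 (0)
 19  0001001010001101011000→0 (0)
 20  0010010100011010110000→0 (0)
 21  0100101000110101100000→0 (1)
 22  1001010001101011000001→1 (1)
 23  0010100011010110000011→0 (0)
 24  0101000110101100000110→0 (1)
 25  1010001101011000001101→1 (1)
 26  0100011010110000011011→0 (1)
 27  1000110101100000110111→1 (1)
 28  0001101011000001101111→0 (0)
 29  0011010110000011011110→0 (0)
 30  0110101100000110111100→0 (1)
 31  1101011000001101111001→1 (0)
 32  1010110000011011110010→1 (1)
 33  0101100000110111100101→0 (1)
 34  1011000001101111001011→1 (1)
 35  0110000011011110010111→0 (1)
 36  1100000110111100101111→1 (0)
 37  1000001101111001011110→1 (1)
 38  0000011011110010111101→0 (0)
 39  0000110111100101111010→0 (0)
 40  0001101111001011110100→0 (0)
 41  0011011110010111101000→0 (0)
 42  0110111100101111010000→0 (1)
 43  1101111001011110100001→1 (0)
 44  1011110010111101000010→1 (1)
 45  0111100101111010000101→0 (1)
 46  1111001011110100001011→1 (0)
 47  1110010111101000010110→1 (0)
 48  1100101111010000101100→1 (0)
 49  1001011110100001011000→1 (1)
 50  0010111101000010110001→0 (0)
 51  0101111010000101100010→0 (1)
 52  1011110100001011000101→1 (1)
 53  0111101000010110001011→0 (1)
 54  1111010000101100010111→1 (0)
 55  1110100001011000101110→1 (0)
 56  1101000010110001011100→1 (0)
 57  1010000101100010111000→1 (1)
 58  0100001011000101110001→0 (1)
 59  1000010110001011100011→1 (1)
 60  0000101100010111000111→0 (0)
 61  0001011000101110001110→0 (0)
 62  0010110001011100011100→0 (0)
 63  0101100010111000111000→0 (1)
 64  1011000101110001110001→1 (1)
 65  0110001011100011100011→0 (1)
 66  1100010111000111000111→1 (0)
 67  1000101110001110001110→1 (1)
 68  0001011100011100011101→0 (0)
 69  0010111000111000111010→0 (0)
 70  0101110001110001110100→0 (1)
 71  1011100011100011101001→1 (1)
 72  0111000111000111010011→0 (1)
 73  1110001110001110100111→1 (0)
 74  1100011100011101001110→1 (0)
 75  1000111000111010011100→1 (1)
 76  0001110001110100111001→0 (0)
 77  0011100011101001110010→0 (0)
 78  0111000111010011100100→0 (1)
 79  1110001110100111001001→1 (0)
 80  1100011101001110010010→1 (0)
 81  1000111010011100100100→1 (1)
 82  0001110100111001001001→0 (0)
 83  0011101001110010010010→0 (0)
 84  0111010011100100100100→0 (1)
 85  1110100111001001001001→1 (0)
 86  1101001110010010010010→1 (0)
 87  1010011100100100100100→1 (1)
 88  0100111001001001001001→0 (1)
 89  1001110010010010010011→1 (1)
 90  0011100100100100100111→0 (0)
 91  0111001001001001001110→0 (1)
 92  1110010010010010011101→1 (0)
 93  1100100100100100111010→1 (0)
 94  1001001001001001110100→1 (1)
 95  0010010010010011101001→0 (0)
 96  0100100100100111010010→0 (1)
 97  1001001001001110100101→1 (1)
 98  0010010010011101001011→0 (0)
 99  0100100100111010010110→0 (1)
100  1001001001110100101101→1 (1)
101  0010010011101001011011→0 (0)
102  0100100111010010110110→0 (1)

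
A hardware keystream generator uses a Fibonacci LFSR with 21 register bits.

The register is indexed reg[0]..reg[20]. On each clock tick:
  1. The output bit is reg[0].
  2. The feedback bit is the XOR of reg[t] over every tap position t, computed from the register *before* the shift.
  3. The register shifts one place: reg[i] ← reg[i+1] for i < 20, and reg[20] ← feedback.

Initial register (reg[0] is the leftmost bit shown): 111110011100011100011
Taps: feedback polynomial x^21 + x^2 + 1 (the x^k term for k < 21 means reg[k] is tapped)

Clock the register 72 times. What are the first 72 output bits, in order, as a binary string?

111110011100011100011000111101101101101111011001011011011010010111100110

step | reg (before) | out | fb
   0 | 111110011100011100011 | 1 | 0
   1 | 111100111000111000110 | 1 | 0
   2 | 111001110001110001100 | 1 | 0
   3 | 110011100011100011000 | 1 | 1
   4 | 100111000111000110001 | 1 | 1
   5 | 001110001110001100011 | 0 | 1
   6 | 011100011100011000111 | 0 | 1
   7 | 111000111000110001111 | 1 | 0
   8 | 110001110001100011110 | 1 | 1
   9 | 100011100011000111101 | 1 | 1
  10 | 000111000110001111011 | 0 | 0
  11 | 001110001100011110110 | 0 | 1
  12 | 011100011000111101101 | 0 | 1
  13 | 111000110001111011011 | 1 | 0
  14 | 110001100011110110110 | 1 | 1
  15 | 100011000111101101101 | 1 | 1
  16 | 000110001111011011011 | 0 | 0
  17 | 001100011110110110110 | 0 | 1
  18 | 011000111101101101101 | 0 | 1
  19 | 110001111011011011011 | 1 | 1
  20 | 100011110110110110111 | 1 | 1
  21 | 000111101101101101111 | 0 | 0
  22 | 001111011011011011110 | 0 | 1
  23 | 011110110110110111101 | 0 | 1
  24 | 111101101101101111011 | 1 | 0
  25 | 111011011011011110110 | 1 | 0
  26 | 110110110110111101100 | 1 | 1
  27 | 101101101101111011001 | 1 | 0
  28 | 011011011011110110010 | 0 | 1
  29 | 110110110111101100101 | 1 | 1
  30 | 101101101111011001011 | 1 | 0
  31 | 011011011110110010110 | 0 | 1
  32 | 110110111101100101101 | 1 | 1
  33 | 101101111011001011011 | 1 | 0
  34 | 011011110110010110110 | 0 | 1
  35 | 110111101100101101101 | 1 | 1
  36 | 101111011001011011011 | 1 | 0
  37 | 011110110010110110110 | 0 | 1
  38 | 111101100101101101101 | 1 | 0
  39 | 111011001011011011010 | 1 | 0
  40 | 110110010110110110100 | 1 | 1
  41 | 101100101101101101001 | 1 | 0
  42 | 011001011011011010010 | 0 | 1
  43 | 110010110110110100101 | 1 | 1
  44 | 100101101101101001011 | 1 | 1
  45 | 001011011011010010111 | 0 | 1
  46 | 010110110110100101111 | 0 | 0
  47 | 101101101101001011110 | 1 | 0
  48 | 011011011010010111100 | 0 | 1
  49 | 110110110100101111001 | 1 | 1
  50 | 101101101001011110011 | 1 | 0
  51 | 011011010010111100110 | 0 | 1
  52 | 110110100101111001101 | 1 | 1
  53 | 101101001011110011011 | 1 | 0
  54 | 011010010111100110110 | 0 | 1
  55 | 110100101111001101101 | 1 | 1
  56 | 101001011110011011011 | 1 | 0
  57 | 010010111100110110110 | 0 | 0
  58 | 100101111001101101100 | 1 | 1
  59 | 001011110011011011001 | 0 | 1
  60 | 010111100110110110011 | 0 | 0
  61 | 101111001101101100110 | 1 | 0
  62 | 011110011011011001100 | 0 | 1
  63 | 111100110110110011001 | 1 | 0
  64 | 111001101101100110010 | 1 | 0
  65 | 110011011011001100100 | 1 | 1
  66 | 100110110110011001001 | 1 | 1
  67 | 001101101100110010011 | 0 | 1
  68 | 011011011001100100111 | 0 | 1
  69 | 110110110011001001111 | 1 | 1
  70 | 101101100110010011111 | 1 | 0
  71 | 011011001100100111110 | 0 | 1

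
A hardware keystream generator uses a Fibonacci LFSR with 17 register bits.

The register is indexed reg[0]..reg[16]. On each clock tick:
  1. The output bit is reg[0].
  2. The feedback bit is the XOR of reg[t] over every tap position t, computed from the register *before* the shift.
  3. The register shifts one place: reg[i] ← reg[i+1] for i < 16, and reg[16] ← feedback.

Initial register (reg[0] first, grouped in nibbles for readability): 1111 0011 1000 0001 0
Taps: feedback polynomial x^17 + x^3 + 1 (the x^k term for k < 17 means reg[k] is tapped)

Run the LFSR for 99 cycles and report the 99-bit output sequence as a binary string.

111100111000000100110111110001000100010011110011001100011011010101011110000011111101011100111000101

tick  register→output (feedback)
  0  11110011100000010→1 (0)
  1  11100111000000100→1 (1)
  2  11001110000001001→1 (1)
  3  10011100000010011→1 (0)
  4  00111000000100110→0 (1)
  5  01110000001001101→0 (1)
  6  11100000010011011→1 (1)
  7  11000000100110111→1 (1)
  8  10000001001101111→1 (1)
  9  00000010011011111→0 (0)
 10  00000100110111110→0 (0)
 11  00001001101111100→0 (0)
 12  00010011011111000→0 (1)
 13  00100110111110001→0 (0)
 14  01001101111100010→0 (0)
 15  10011011111000100→1 (0)
 16  00110111110001000→0 (1)
 17  01101111100010001→0 (0)
 18  11011111000100010→1 (0)
 19  10111110001000100→1 (0)
 20  01111100010001000→0 (1)
 21  11111000100010001→1 (0)
 22  11110001000100010→1 (0)
 23  11100010001000100→1 (1)
 24  11000100010001001→1 (1)
 25  10001000100010011→1 (1)
 26  00010001000100111→0 (1)
 27  00100010001001111→0 (0)
 28  01000100010011110→0 (0)
 29  10001000100111100→1 (1)
 30  00010001001111001→0 (1)
 31  00100010011110011→0 (0)
 32  01000100111100110→0 (0)
 33  10001001111001100→1 (1)
 34  00010011110011001→0 (1)
 35  00100111100110011→0 (0)
 36  01001111001100110→0 (0)
 37  10011110011001100→1 (0)
 38  00111100110011000→0 (1)
 39  01111001100110001→0 (1)
 40  11110011001100011→1 (0)
 41  11100110011000110→1 (1)
 42  11001100110001101→1 (1)
 43  10011001100011011→1 (0)
 44  00110011000110110→0 (1)
 45  01100110001101101→0 (0)
 46  11001100011011010→1 (1)
 47  10011000110110101→1 (0)
 48  00110001101101010→0 (1)
 49  01100011011010101→0 (0)
 50  11000110110101010→1 (1)
 51  10001101101010101→1 (1)
 52  00011011010101011→0 (1)
 53  00110110101010111→0 (1)
 54  01101101010101111→0 (0)
 55  11011010101011110→1 (0)
 56  10110101010111100→1 (0)
 57  01101010101111000→0 (0)
 58  11010101011110000→1 (0)
 59  10101010111100000→1 (1)
 60  01010101111000001→0 (1)
 61  10101011110000011→1 (1)
 62  01010111100000111→0 (1)
 63  10101111000001111→1 (1)
 64  01011110000011111→0 (1)
 65  10111100000111111→1 (0)
 66  01111000001111110→0 (1)
 67  11110000011111101→1 (0)
 68  11100000111111010→1 (1)
 69  11000001111110101→1 (1)
 70  10000011111101011→1 (1)
 71  00000111111010111→0 (0)
 72  00001111110101110→0 (0)
 73  00011111101011100→0 (1)
 74  00111111010111001→0 (1)
 75  01111110101110011→0 (1)
 76  11111101011100111→1 (0)
 77  11111010111001110→1 (0)
 78  11110101110011100→1 (0)
 79  11101011100111000→1 (1)
 80  11010111001110001→1 (0)
 81  10101110011100010→1 (1)
 82  01011100111000101→0 (1)
 83  10111001110001011→1 (0)
 84  01110011100010110→0 (1)
 85  11100111000101101→1 (1)
 86  11001110001011011→1 (1)
 87  10011100010110111→1 (0)
 88  00111000101101110→0 (1)
 89  01110001011011101→0 (1)
 90  11100010110111011→1 (1)
 91  11000101101110111→1 (1)
 92  10001011011101111→1 (1)
 93  00010110111011111→0 (1)
 94  00101101110111111→0 (0)
 95  01011011101111110→0 (1)
 96  10110111011111101→1 (0)
 97  01101110111111010→0 (0)
 98  11011101111110100→1 (0)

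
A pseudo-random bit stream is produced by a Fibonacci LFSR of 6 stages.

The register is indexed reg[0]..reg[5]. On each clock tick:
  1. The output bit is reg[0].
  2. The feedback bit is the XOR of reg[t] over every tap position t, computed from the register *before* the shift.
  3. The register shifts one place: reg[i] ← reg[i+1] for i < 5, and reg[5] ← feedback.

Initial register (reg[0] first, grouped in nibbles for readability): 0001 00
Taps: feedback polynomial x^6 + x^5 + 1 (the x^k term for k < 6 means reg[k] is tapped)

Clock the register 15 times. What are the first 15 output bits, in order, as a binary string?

000100000111111

k : reg_k → out_k, fb_k
0: 000100 → 0, fb=0
1: 001000 → 0, fb=0
2: 010000 → 0, fb=0
3: 100000 → 1, fb=1
4: 000001 → 0, fb=1
5: 000011 → 0, fb=1
6: 000111 → 0, fb=1
7: 001111 → 0, fb=1
8: 011111 → 0, fb=1
9: 111111 → 1, fb=0
10: 111110 → 1, fb=1
11: 111101 → 1, fb=0
12: 111010 → 1, fb=1
13: 110101 → 1, fb=0
14: 101010 → 1, fb=1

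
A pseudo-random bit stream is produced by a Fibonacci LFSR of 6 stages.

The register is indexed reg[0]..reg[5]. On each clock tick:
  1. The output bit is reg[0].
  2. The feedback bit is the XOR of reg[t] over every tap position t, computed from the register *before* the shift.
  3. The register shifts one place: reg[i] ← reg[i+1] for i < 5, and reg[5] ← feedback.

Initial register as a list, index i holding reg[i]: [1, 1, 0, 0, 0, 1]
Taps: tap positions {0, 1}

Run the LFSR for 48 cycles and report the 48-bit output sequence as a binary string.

step | reg (before) | out | fb
   0 | 110001 | 1 | 0
   1 | 100010 | 1 | 1
   2 | 000101 | 0 | 0
   3 | 001010 | 0 | 0
   4 | 010100 | 0 | 1
   5 | 101001 | 1 | 1
   6 | 010011 | 0 | 1
   7 | 100111 | 1 | 1
   8 | 001111 | 0 | 0
   9 | 011110 | 0 | 1
  10 | 111101 | 1 | 0
  11 | 111010 | 1 | 0
  12 | 110100 | 1 | 0
  13 | 101000 | 1 | 1
  14 | 010001 | 0 | 1
  15 | 100011 | 1 | 1
  16 | 000111 | 0 | 0
  17 | 001110 | 0 | 0
  18 | 011100 | 0 | 1
  19 | 111001 | 1 | 0
  20 | 110010 | 1 | 0
  21 | 100100 | 1 | 1
  22 | 001001 | 0 | 0
  23 | 010010 | 0 | 1
  24 | 100101 | 1 | 1
  25 | 001011 | 0 | 0
  26 | 010110 | 0 | 1
  27 | 101101 | 1 | 1
  28 | 011011 | 0 | 1
  29 | 110111 | 1 | 0
  30 | 101110 | 1 | 1
  31 | 011101 | 0 | 1
  32 | 111011 | 1 | 0
  33 | 110110 | 1 | 0
  34 | 101100 | 1 | 1
  35 | 011001 | 0 | 1
  36 | 110011 | 1 | 0
  37 | 100110 | 1 | 1
  38 | 001101 | 0 | 0
  39 | 011010 | 0 | 1
  40 | 110101 | 1 | 0
  41 | 101010 | 1 | 1
  42 | 010101 | 0 | 1
  43 | 101011 | 1 | 1
  44 | 010111 | 0 | 1
  45 | 101111 | 1 | 1
  46 | 011111 | 0 | 1
  47 | 111111 | 1 | 0

110001010011110100011100100101101110110011010101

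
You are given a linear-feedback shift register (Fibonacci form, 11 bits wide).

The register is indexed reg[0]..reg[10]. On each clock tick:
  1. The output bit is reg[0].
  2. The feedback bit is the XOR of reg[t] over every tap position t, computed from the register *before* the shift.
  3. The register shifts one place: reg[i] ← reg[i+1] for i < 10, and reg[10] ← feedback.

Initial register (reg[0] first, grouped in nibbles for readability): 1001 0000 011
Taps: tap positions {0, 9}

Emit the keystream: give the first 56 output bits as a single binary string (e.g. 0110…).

10010000011010000000111010101011000100010010100000101110

k : reg_k → out_k, fb_k
0: 10010000011 → 1, fb=0
1: 00100000110 → 0, fb=1
2: 01000001101 → 0, fb=0
3: 10000011010 → 1, fb=0
4: 00000110100 → 0, fb=0
5: 00001101000 → 0, fb=0
6: 00011010000 → 0, fb=0
7: 00110100000 → 0, fb=0
8: 01101000000 → 0, fb=0
9: 11010000000 → 1, fb=1
10: 10100000001 → 1, fb=1
11: 01000000011 → 0, fb=1
12: 10000000111 → 1, fb=0
13: 00000001110 → 0, fb=1
14: 00000011101 → 0, fb=0
15: 00000111010 → 0, fb=1
16: 00001110101 → 0, fb=0
17: 00011101010 → 0, fb=1
18: 00111010101 → 0, fb=0
19: 01110101010 → 0, fb=1
20: 11101010101 → 1, fb=1
21: 11010101011 → 1, fb=0
22: 10101010110 → 1, fb=0
23: 01010101100 → 0, fb=0
24: 10101011000 → 1, fb=1
25: 01010110001 → 0, fb=0
26: 10101100010 → 1, fb=0
27: 01011000100 → 0, fb=0
28: 10110001000 → 1, fb=1
29: 01100010001 → 0, fb=0
30: 11000100010 → 1, fb=0
31: 10001000100 → 1, fb=1
32: 00010001001 → 0, fb=0
33: 00100010010 → 0, fb=1
34: 01000100101 → 0, fb=0
35: 10001001010 → 1, fb=0
36: 00010010100 → 0, fb=0
37: 00100101000 → 0, fb=0
38: 01001010000 → 0, fb=0
39: 10010100000 → 1, fb=1
40: 00101000001 → 0, fb=0
41: 01010000010 → 0, fb=1
42: 10100000101 → 1, fb=1
43: 01000001011 → 0, fb=1
44: 10000010111 → 1, fb=0
45: 00000101110 → 0, fb=1
46: 00001011101 → 0, fb=0
47: 00010111010 → 0, fb=1
48: 00101110101 → 0, fb=0
49: 01011101010 → 0, fb=1
50: 10111010101 → 1, fb=1
51: 01110101011 → 0, fb=1
52: 11101010111 → 1, fb=0
53: 11010101110 → 1, fb=0
54: 10101011100 → 1, fb=1
55: 01010111001 → 0, fb=0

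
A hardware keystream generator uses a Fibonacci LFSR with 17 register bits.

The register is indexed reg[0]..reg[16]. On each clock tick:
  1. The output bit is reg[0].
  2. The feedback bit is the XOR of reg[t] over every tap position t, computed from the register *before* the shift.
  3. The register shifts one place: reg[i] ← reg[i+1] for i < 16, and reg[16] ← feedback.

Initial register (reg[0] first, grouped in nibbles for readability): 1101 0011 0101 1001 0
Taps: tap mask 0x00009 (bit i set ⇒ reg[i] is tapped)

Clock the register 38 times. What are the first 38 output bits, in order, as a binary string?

11010011010110010010010011001000000000

tick  register→output (feedback)
  0  11010011010110010→1 (0)
  1  10100110101100100→1 (1)
  2  01001101011001001→0 (0)
  3  10011010110010010→1 (0)
  4  00110101100100100→0 (1)
  5  01101011001001001→0 (0)
  6  11010110010010010→1 (0)
  7  10101100100100100→1 (1)
  8  01011001001001001→0 (1)
  9  10110010010010011→1 (0)
 10  01100100100100110→0 (0)
 11  11001001001001100→1 (1)
 12  10010010010011001→1 (0)
 13  00100100100110010→0 (0)
 14  01001001001100100→0 (0)
 15  10010010011001000→1 (0)
 16  00100100110010000→0 (0)
 17  01001001100100000→0 (0)
 18  10010011001000000→1 (0)
 19  00100110010000000→0 (0)
 20  01001100100000000→0 (0)
 21  10011001000000000→1 (0)
 22  00110010000000000→0 (1)
 23  01100100000000001→0 (0)
 24  11001000000000010→1 (1)
 25  10010000000000101→1 (0)
 26  00100000000001010→0 (0)
 27  01000000000010100→0 (0)
 28  10000000000101000→1 (1)
 29  00000000001010001→0 (0)
 30  00000000010100010→0 (0)
 31  00000000101000100→0 (0)
 32  00000001010001000→0 (0)
 33  00000010100010000→0 (0)
 34  00000101000100000→0 (0)
 35  00001010001000000→0 (0)
 36  00010100010000000→0 (1)
 37  00101000100000001→0 (0)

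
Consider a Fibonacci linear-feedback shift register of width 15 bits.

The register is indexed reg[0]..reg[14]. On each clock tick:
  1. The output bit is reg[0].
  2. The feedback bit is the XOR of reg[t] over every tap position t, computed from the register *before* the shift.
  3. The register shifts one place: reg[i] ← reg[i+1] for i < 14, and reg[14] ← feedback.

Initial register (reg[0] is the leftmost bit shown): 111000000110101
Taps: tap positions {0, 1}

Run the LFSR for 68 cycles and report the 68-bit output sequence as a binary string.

k : reg_k → out_k, fb_k
0: 111000000110101 → 1, fb=0
1: 110000001101010 → 1, fb=0
2: 100000011010100 → 1, fb=1
3: 000000110101001 → 0, fb=0
4: 000001101010010 → 0, fb=0
5: 000011010100100 → 0, fb=0
6: 000110101001000 → 0, fb=0
7: 001101010010000 → 0, fb=0
8: 011010100100000 → 0, fb=1
9: 110101001000001 → 1, fb=0
10: 101010010000010 → 1, fb=1
11: 010100100000101 → 0, fb=1
12: 101001000001011 → 1, fb=1
13: 010010000010111 → 0, fb=1
14: 100100000101111 → 1, fb=1
15: 001000001011111 → 0, fb=0
16: 010000010111110 → 0, fb=1
17: 100000101111101 → 1, fb=1
18: 000001011111011 → 0, fb=0
19: 000010111110110 → 0, fb=0
20: 000101111101100 → 0, fb=0
21: 001011111011000 → 0, fb=0
22: 010111110110000 → 0, fb=1
23: 101111101100001 → 1, fb=1
24: 011111011000011 → 0, fb=1
25: 111110110000111 → 1, fb=0
26: 111101100001110 → 1, fb=0
27: 111011000011100 → 1, fb=0
28: 110110000111000 → 1, fb=0
29: 101100001110000 → 1, fb=1
30: 011000011100001 → 0, fb=1
31: 110000111000011 → 1, fb=0
32: 100001110000110 → 1, fb=1
33: 000011100001101 → 0, fb=0
34: 000111000011010 → 0, fb=0
35: 001110000110100 → 0, fb=0
36: 011100001101000 → 0, fb=1
37: 111000011010001 → 1, fb=0
38: 110000110100010 → 1, fb=0
39: 100001101000100 → 1, fb=1
40: 000011010001001 → 0, fb=0
41: 000110100010010 → 0, fb=0
42: 001101000100100 → 0, fb=0
43: 011010001001000 → 0, fb=1
44: 110100010010001 → 1, fb=0
45: 101000100100010 → 1, fb=1
46: 010001001000101 → 0, fb=1
47: 100010010001011 → 1, fb=1
48: 000100100010111 → 0, fb=0
49: 001001000101110 → 0, fb=0
50: 010010001011100 → 0, fb=1
51: 100100010111001 → 1, fb=1
52: 001000101110011 → 0, fb=0
53: 010001011100110 → 0, fb=1
54: 100010111001101 → 1, fb=1
55: 000101110011011 → 0, fb=0
56: 001011100110110 → 0, fb=0
57: 010111001101100 → 0, fb=1
58: 101110011011001 → 1, fb=1
59: 011100110110011 → 0, fb=1
60: 111001101100111 → 1, fb=0
61: 110011011001110 → 1, fb=0
62: 100110110011100 → 1, fb=1
63: 001101100111001 → 0, fb=0
64: 011011001110010 → 0, fb=1
65: 110110011100101 → 1, fb=0
66: 101100111001010 → 1, fb=1
67: 011001110010101 → 0, fb=1

11100000011010100100000101111101100001110000110100010010001011100110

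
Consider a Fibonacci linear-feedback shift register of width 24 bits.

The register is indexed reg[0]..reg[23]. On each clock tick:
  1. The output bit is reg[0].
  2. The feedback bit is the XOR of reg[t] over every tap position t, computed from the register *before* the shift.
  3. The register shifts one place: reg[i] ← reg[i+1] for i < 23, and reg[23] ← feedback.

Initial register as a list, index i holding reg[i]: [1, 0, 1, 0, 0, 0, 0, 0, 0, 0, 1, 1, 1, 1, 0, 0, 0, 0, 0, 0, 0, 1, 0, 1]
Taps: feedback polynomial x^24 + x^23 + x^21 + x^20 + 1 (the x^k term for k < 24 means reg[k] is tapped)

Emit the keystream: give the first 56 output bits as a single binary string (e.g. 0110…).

k : reg_k → out_k, fb_k
0: 101000000011110000000101 → 1, fb=1
1: 010000000111100000001011 → 0, fb=0
2: 100000001111000000010110 → 1, fb=0
3: 000000011110000000101100 → 0, fb=0
4: 000000111100000001011000 → 0, fb=1
5: 000001111000000010110001 → 0, fb=1
6: 000011110000000101100011 → 0, fb=1
7: 000111100000001011000111 → 0, fb=0
8: 001111000000010110001110 → 0, fb=0
9: 011110000000101100011100 → 0, fb=0
10: 111100000001011000111000 → 1, fb=0
11: 111000000010110001110000 → 1, fb=1
12: 110000000101100011100001 → 1, fb=0
13: 100000001011000111000010 → 1, fb=1
14: 000000010110001110000101 → 0, fb=0
15: 000000101100011100001010 → 0, fb=1
16: 000001011000111000010101 → 0, fb=0
17: 000010110001110000101010 → 0, fb=1
18: 000101100011100001010101 → 0, fb=0
19: 001011000111000010101010 → 0, fb=1
20: 010110001110000101010101 → 0, fb=0
21: 101100011100001010101010 → 1, fb=0
22: 011000111000010101010100 → 0, fb=1
23: 110001110000101010101001 → 1, fb=1
24: 100011100001010101010011 → 1, fb=0
25: 000111000010101010100110 → 0, fb=1
26: 001110000101010101001101 → 0, fb=1
27: 011100001010101010011011 → 0, fb=0
28: 111000010101010100110110 → 1, fb=0
29: 110000101010101001101100 → 1, fb=1
30: 100001010101010011011001 → 1, fb=1
31: 000010101010100110110011 → 0, fb=1
32: 000101010101001101100111 → 0, fb=0
33: 001010101010011011001110 → 0, fb=0
34: 010101010100110110011100 → 0, fb=0
35: 101010101001101100111000 → 1, fb=0
36: 010101010011011001110000 → 0, fb=0
37: 101010100110110011100000 → 1, fb=1
38: 010101001101100111000001 → 0, fb=1
39: 101010011011001110000011 → 1, fb=0
40: 010100110110011100000110 → 0, fb=1
41: 101001101100111000001101 → 1, fb=0
42: 010011011001110000011010 → 0, fb=1
43: 100110110011100000110101 → 1, fb=1
44: 001101100111000001101011 → 0, fb=0
45: 011011001110000011010110 → 0, fb=1
46: 110110011100000110101101 → 1, fb=0
47: 101100111000001101011010 → 1, fb=0
48: 011001110000011010110100 → 0, fb=1
49: 110011100000110101101001 → 1, fb=1
50: 100111000001101011010011 → 1, fb=0
51: 001110000011010110100110 → 0, fb=1
52: 011100000110101101001101 → 0, fb=1
53: 111000001101011010011011 → 1, fb=1
54: 110000011010110100110111 → 1, fb=1
55: 100000110101101001101111 → 1, fb=0

10100000001111000000010110001110000101010101001101100111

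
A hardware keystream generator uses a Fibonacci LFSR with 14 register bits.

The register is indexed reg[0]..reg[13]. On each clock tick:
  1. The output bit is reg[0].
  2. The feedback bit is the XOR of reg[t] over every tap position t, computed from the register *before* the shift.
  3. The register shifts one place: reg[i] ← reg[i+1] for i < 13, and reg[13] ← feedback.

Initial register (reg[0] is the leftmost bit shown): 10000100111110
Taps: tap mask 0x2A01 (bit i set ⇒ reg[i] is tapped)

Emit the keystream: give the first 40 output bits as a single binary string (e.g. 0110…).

1000010011111011001101110010000101010111

step | reg (before) | out | fb
   0 | 10000100111110 | 1 | 1
   1 | 00001001111101 | 0 | 1
   2 | 00010011111011 | 0 | 0
   3 | 00100111110110 | 0 | 0
   4 | 01001111101100 | 0 | 1
   5 | 10011111011001 | 1 | 1
   6 | 00111110110011 | 0 | 0
   7 | 01111101100110 | 0 | 1
   8 | 11111011001101 | 1 | 1
   9 | 11110110011011 | 1 | 1
  10 | 11101100110111 | 1 | 0
  11 | 11011001101110 | 1 | 0
  12 | 10110011011100 | 1 | 1
  13 | 01100110111001 | 0 | 0
  14 | 11001101110010 | 1 | 0
  15 | 10011011100100 | 1 | 0
  16 | 00110111001000 | 0 | 0
  17 | 01101110010000 | 0 | 1
  18 | 11011100100001 | 1 | 0
  19 | 10111001000010 | 1 | 1
  20 | 01110010000101 | 0 | 0
  21 | 11100100001010 | 1 | 1
  22 | 11001000010101 | 1 | 0
  23 | 10010000101010 | 1 | 1
  24 | 00100001010101 | 0 | 1
  25 | 01000010101011 | 0 | 1
  26 | 10000101010111 | 1 | 0
  27 | 00001010101110 | 0 | 1
  28 | 00010101011101 | 0 | 1
  29 | 00101010111011 | 0 | 0
  30 | 01010101110110 | 0 | 0
  31 | 10101011101100 | 1 | 0
  32 | 01010111011000 | 0 | 1
  33 | 10101110110001 | 1 | 1
  34 | 01011101100011 | 0 | 1
  35 | 10111011000111 | 1 | 1
  36 | 01110110001111 | 0 | 0
  37 | 11101100011110 | 1 | 1
  38 | 11011000111101 | 1 | 0
  39 | 10110001111010 | 1 | 0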